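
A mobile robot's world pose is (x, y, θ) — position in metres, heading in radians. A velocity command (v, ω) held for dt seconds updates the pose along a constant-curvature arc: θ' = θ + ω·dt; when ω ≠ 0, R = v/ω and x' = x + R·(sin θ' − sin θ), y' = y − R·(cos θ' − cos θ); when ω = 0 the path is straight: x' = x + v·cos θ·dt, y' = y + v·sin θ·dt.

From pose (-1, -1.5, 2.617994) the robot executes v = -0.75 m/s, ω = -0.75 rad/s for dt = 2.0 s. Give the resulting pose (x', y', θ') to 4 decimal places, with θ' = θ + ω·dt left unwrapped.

θ' = 2.6180 + -0.75·2.0 = 1.1180
R = v/ω = -0.75/-0.75 = 1.0000
x' = -1 + 1.0000·(sin 1.1180 − sin 2.6180) = -0.6008
y' = -1.5 − 1.0000·(cos 1.1180 − cos 2.6180) = -2.8035

(-0.6008, -2.8035, 1.1180)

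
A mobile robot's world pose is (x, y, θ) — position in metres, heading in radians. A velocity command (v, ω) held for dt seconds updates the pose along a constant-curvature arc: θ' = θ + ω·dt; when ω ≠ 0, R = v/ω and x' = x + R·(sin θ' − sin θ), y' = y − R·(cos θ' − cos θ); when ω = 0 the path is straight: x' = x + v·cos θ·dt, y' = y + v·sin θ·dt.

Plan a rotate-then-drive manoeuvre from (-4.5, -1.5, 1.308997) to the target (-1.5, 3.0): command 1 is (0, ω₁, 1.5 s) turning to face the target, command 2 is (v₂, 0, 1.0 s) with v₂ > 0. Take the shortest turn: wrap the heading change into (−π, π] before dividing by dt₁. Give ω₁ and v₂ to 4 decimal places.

heading to target = atan2(3−-1.5, -1.5−-4.5) = 0.9828
Δθ = wrap(0.9828 − 1.3090) = -0.3262; ω₁ = Δθ/dt₁ = -0.2175
distance = √((-1.5−-4.5)² + (3−-1.5)²) = 5.4083; v₂ = distance/dt₂ = 5.4083

ω₁ = -0.2175, v₂ = 5.4083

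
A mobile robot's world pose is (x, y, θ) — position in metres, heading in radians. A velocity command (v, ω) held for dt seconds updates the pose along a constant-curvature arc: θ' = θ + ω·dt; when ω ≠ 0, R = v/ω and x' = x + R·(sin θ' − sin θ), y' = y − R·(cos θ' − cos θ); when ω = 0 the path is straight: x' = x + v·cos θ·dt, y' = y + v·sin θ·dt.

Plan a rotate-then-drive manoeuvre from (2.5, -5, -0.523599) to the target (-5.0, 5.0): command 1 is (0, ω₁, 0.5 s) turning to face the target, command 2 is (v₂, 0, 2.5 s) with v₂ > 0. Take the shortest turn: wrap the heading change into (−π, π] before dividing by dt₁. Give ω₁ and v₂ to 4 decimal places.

heading to target = atan2(5−-5, -5−2.5) = 2.2143
Δθ = wrap(2.2143 − -0.5236) = 2.7379; ω₁ = Δθ/dt₁ = 5.4758
distance = √((-5−2.5)² + (5−-5)²) = 12.5000; v₂ = distance/dt₂ = 5.0000

ω₁ = 5.4758, v₂ = 5.0000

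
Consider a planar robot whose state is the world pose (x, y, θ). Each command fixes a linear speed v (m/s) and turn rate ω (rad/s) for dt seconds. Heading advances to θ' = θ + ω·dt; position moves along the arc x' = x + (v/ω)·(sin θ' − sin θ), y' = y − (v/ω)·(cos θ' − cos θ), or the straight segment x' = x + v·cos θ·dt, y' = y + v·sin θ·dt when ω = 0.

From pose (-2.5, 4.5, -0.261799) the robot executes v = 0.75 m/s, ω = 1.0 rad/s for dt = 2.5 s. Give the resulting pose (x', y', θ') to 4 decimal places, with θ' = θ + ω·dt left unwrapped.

(-1.7168, 5.6887, 2.2382)

θ' = -0.2618 + 1.0·2.5 = 2.2382
R = v/ω = 0.75/1.0 = 0.7500
x' = -2.5 + 0.7500·(sin 2.2382 − sin -0.2618) = -1.7168
y' = 4.5 − 0.7500·(cos 2.2382 − cos -0.2618) = 5.6887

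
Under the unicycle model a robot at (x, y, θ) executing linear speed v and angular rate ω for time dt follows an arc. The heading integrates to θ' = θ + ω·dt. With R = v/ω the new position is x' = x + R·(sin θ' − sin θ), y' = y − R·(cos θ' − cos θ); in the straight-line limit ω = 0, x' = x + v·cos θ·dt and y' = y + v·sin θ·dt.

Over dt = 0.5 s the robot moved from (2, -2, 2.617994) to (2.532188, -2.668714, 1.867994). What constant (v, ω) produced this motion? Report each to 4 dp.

Δθ = 1.867994 − 2.617994 = -0.750000
ω = Δθ/dt = -0.750000/0.5 = -1.5000
R = −Δy/(cos θ' − cos θ) = 1.1667
v = R·ω = 1.1667·-1.5000 = -1.7500

v = -1.7500, ω = -1.5000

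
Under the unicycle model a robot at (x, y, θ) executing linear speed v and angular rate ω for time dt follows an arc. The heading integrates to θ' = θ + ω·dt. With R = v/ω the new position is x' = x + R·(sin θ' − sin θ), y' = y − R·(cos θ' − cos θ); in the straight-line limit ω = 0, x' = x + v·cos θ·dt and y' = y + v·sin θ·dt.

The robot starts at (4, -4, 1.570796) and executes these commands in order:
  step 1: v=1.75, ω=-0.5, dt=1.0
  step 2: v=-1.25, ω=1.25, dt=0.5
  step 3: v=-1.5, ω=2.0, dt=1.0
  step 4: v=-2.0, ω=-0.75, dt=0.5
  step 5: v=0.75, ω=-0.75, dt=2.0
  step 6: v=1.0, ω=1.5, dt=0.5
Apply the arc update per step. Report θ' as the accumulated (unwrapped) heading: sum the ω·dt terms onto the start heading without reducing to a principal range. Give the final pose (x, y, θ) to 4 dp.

(4.9479, -1.9813, 2.5708)

step 1: θ'=1.0708 (R=-3.5000) → pose (4.4285, -2.3220, 1.0708)
step 2: θ'=1.6958 (R=-1.0000) → pose (4.3138, -2.9261, 1.6958)
step 3: θ'=3.6958 (R=-0.7500) → pose (5.4527, -3.4703, 3.6958)
step 4: θ'=3.3208 (R=2.6667) → pose (6.3807, -3.1139, 3.3208)
step 5: θ'=1.8208 (R=-1.0000) → pose (5.2336, -2.3773, 1.8208)
step 6: θ'=2.5708 (R=0.6667) → pose (4.9479, -1.9813, 2.5708)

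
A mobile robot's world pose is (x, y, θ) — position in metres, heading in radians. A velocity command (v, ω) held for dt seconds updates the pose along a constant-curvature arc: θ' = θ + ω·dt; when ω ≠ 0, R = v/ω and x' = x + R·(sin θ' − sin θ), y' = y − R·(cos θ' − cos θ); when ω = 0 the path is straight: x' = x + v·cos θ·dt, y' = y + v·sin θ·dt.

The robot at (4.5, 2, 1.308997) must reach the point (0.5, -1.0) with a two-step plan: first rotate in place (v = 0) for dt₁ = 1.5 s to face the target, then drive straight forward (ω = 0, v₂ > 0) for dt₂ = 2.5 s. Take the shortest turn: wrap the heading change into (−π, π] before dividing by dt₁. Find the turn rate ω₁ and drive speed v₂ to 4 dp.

ω₁ = 1.6507, v₂ = 2.0000

heading to target = atan2(-1−2, 0.5−4.5) = -2.4981
Δθ = wrap(-2.4981 − 1.3090) = 2.4761; ω₁ = Δθ/dt₁ = 1.6507
distance = √((0.5−4.5)² + (-1−2)²) = 5.0000; v₂ = distance/dt₂ = 2.0000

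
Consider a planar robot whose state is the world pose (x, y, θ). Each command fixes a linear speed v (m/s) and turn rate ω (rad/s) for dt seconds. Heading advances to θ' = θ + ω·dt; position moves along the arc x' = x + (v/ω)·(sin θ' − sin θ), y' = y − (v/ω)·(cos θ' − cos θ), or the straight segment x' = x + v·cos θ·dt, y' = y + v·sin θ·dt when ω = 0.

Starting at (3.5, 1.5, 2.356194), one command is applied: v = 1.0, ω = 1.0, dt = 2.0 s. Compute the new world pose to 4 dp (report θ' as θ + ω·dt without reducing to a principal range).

(1.8557, 1.1416, 4.3562)

θ' = 2.3562 + 1.0·2.0 = 4.3562
R = v/ω = 1.0/1.0 = 1.0000
x' = 3.5 + 1.0000·(sin 4.3562 − sin 2.3562) = 1.8557
y' = 1.5 − 1.0000·(cos 4.3562 − cos 2.3562) = 1.1416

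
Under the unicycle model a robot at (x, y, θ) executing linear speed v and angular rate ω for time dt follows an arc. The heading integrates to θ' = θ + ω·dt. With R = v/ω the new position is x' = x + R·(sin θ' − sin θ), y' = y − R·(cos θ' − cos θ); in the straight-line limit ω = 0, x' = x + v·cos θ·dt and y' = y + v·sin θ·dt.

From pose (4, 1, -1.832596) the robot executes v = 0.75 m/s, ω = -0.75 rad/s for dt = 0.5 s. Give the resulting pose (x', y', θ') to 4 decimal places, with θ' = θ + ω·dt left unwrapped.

(3.8381, 0.6642, -2.2076)

θ' = -1.8326 + -0.75·0.5 = -2.2076
R = v/ω = 0.75/-0.75 = -1.0000
x' = 4 + -1.0000·(sin -2.2076 − sin -1.8326) = 3.8381
y' = 1 − -1.0000·(cos -2.2076 − cos -1.8326) = 0.6642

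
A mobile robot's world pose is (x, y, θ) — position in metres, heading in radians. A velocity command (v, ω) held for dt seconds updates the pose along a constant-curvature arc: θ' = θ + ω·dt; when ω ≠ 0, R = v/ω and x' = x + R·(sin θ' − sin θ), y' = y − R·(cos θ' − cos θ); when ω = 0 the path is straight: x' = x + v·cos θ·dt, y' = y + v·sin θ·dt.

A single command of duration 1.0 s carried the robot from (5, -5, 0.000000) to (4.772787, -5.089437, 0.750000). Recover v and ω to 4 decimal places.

v = -0.2500, ω = 0.7500

Δθ = 0.750000 − 0.000000 = 0.750000
ω = Δθ/dt = 0.750000/1.0 = 0.7500
R = Δx/(sin θ' − sin θ) = -0.3333
v = R·ω = -0.3333·0.7500 = -0.2500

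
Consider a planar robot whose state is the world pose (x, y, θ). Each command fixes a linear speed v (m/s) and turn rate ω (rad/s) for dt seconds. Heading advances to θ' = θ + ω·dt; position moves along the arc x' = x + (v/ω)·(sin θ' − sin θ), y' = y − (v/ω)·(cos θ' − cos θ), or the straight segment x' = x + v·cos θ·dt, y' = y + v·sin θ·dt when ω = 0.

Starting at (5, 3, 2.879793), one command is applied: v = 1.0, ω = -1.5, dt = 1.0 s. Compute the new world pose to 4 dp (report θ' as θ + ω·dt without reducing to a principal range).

(4.5180, 3.7705, 1.3798)

θ' = 2.8798 + -1.5·1.0 = 1.3798
R = v/ω = 1.0/-1.5 = -0.6667
x' = 5 + -0.6667·(sin 1.3798 − sin 2.8798) = 4.5180
y' = 3 − -0.6667·(cos 1.3798 − cos 2.8798) = 3.7705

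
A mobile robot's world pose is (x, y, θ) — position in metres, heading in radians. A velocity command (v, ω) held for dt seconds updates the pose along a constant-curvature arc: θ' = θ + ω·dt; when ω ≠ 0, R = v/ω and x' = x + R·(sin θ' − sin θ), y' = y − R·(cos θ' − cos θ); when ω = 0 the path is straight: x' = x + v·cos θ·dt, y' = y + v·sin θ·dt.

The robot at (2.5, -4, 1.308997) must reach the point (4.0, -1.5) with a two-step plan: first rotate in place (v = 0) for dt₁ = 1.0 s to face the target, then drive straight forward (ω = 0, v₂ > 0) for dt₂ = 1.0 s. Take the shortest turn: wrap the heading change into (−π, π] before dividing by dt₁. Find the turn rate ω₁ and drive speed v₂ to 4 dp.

ω₁ = -0.2786, v₂ = 2.9155

heading to target = atan2(-1.5−-4, 4−2.5) = 1.0304
Δθ = wrap(1.0304 − 1.3090) = -0.2786; ω₁ = Δθ/dt₁ = -0.2786
distance = √((4−2.5)² + (-1.5−-4)²) = 2.9155; v₂ = distance/dt₂ = 2.9155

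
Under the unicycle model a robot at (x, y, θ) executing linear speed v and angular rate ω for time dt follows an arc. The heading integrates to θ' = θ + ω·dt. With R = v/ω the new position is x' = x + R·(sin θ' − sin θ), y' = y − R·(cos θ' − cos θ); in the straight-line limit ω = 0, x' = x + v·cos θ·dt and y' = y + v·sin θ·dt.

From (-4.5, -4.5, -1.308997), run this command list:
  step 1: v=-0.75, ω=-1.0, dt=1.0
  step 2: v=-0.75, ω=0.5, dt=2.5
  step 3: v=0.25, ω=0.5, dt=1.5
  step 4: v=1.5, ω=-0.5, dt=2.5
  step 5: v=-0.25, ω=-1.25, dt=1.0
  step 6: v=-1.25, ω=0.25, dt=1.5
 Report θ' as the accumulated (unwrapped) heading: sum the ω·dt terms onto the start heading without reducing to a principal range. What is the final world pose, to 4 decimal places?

step 1: θ'=-2.3090 (R=0.7500) → pose (-4.3303, -3.8012, -2.3090)
step 2: θ'=-1.0590 (R=-1.5000) → pose (-4.1320, -2.0571, -1.0590)
step 3: θ'=-0.3090 (R=0.5000) → pose (-3.8482, -2.2886, -0.3090)
step 4: θ'=-1.5590 (R=-3.0000) → pose (-1.7607, -5.1111, -1.5590)
step 5: θ'=-2.8090 (R=0.2000) → pose (-1.6260, -4.9197, -2.8090)
step 6: θ'=-2.4340 (R=-5.0000) → pose (-0.0084, -3.9933, -2.4340)

(-0.0084, -3.9933, -2.4340)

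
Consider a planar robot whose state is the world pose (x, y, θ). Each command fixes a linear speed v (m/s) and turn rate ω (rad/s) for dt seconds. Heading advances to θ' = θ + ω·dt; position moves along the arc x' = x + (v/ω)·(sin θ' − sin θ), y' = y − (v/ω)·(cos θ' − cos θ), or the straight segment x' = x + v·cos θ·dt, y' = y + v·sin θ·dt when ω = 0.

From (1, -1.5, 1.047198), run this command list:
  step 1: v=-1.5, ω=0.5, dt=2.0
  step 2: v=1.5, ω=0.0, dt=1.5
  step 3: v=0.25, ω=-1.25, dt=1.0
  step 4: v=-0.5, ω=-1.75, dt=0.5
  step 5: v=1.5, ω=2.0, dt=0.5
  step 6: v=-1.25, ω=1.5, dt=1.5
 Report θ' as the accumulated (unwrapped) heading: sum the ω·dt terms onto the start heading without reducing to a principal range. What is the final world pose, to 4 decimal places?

step 1: θ'=2.0472 (R=-3.0000) → pose (0.9321, -4.3758, 2.0472)
step 2: θ'=2.0472 (straight) → pose (-0.0997, -2.3763, 2.0472)
step 3: θ'=0.7972 (R=-0.2000) → pose (-0.0650, -2.1448, 0.7972)
step 4: θ'=-0.0778 (R=0.2857) → pose (-0.2916, -2.2300, -0.0778)
step 5: θ'=0.9222 (R=0.7500) → pose (0.3643, -1.9354, 0.9222)
step 6: θ'=3.1722 (R=-0.8333) → pose (1.0540, -3.2717, 3.1722)

(1.0540, -3.2717, 3.1722)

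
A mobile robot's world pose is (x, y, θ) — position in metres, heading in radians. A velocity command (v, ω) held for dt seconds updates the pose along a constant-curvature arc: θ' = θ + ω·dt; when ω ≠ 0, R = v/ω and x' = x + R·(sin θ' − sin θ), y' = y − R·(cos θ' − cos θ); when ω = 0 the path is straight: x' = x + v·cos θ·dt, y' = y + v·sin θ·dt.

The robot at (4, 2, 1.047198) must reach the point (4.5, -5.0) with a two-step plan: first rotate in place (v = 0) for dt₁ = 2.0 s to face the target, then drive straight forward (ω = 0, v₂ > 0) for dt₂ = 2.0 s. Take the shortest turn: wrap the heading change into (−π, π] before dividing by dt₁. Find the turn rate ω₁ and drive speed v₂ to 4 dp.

ω₁ = -1.2733, v₂ = 3.5089

heading to target = atan2(-5−2, 4.5−4) = -1.4995
Δθ = wrap(-1.4995 − 1.0472) = -2.5467; ω₁ = Δθ/dt₁ = -1.2733
distance = √((4.5−4)² + (-5−2)²) = 7.0178; v₂ = distance/dt₂ = 3.5089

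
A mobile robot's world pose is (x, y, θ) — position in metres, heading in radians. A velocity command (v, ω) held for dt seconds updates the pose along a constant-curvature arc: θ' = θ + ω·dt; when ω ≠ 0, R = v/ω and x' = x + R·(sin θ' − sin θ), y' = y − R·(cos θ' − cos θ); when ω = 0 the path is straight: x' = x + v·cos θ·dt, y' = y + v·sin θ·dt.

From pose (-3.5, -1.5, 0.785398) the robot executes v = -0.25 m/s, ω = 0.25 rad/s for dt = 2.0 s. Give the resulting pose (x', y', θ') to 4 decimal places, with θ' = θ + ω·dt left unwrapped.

θ' = 0.7854 + 0.25·2.0 = 1.2854
R = v/ω = -0.25/0.25 = -1.0000
x' = -3.5 + -1.0000·(sin 1.2854 − sin 0.7854) = -3.7524
y' = -1.5 − -1.0000·(cos 1.2854 − cos 0.7854) = -1.9256

(-3.7524, -1.9256, 1.2854)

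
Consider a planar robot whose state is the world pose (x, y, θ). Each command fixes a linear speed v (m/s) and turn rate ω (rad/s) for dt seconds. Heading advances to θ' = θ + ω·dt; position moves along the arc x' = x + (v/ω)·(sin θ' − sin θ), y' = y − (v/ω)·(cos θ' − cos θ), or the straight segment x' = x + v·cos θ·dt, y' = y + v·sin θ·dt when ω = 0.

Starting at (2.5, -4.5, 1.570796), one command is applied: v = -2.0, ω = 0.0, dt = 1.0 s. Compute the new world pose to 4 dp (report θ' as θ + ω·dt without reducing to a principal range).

(2.5000, -6.5000, 1.5708)

θ' = 1.5708 + 0.0·1.0 = 1.5708
ω = 0 → straight: x' = 2.5 + -2.0·cos(1.5708)·1.0 = 2.5000
y' = -4.5 + -2.0·sin(1.5708)·1.0 = -6.5000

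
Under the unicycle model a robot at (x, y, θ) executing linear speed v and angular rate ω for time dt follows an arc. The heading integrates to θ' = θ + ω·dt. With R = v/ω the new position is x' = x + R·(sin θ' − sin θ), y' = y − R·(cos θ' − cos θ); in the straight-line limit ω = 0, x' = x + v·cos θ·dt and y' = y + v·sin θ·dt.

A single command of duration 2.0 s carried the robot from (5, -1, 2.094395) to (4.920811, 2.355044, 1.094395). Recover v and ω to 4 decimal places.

Δθ = 1.094395 − 2.094395 = -1.000000
ω = Δθ/dt = -1.000000/2.0 = -0.5000
R = −Δy/(cos θ' − cos θ) = -3.5000
v = R·ω = -3.5000·-0.5000 = 1.7500

v = 1.7500, ω = -0.5000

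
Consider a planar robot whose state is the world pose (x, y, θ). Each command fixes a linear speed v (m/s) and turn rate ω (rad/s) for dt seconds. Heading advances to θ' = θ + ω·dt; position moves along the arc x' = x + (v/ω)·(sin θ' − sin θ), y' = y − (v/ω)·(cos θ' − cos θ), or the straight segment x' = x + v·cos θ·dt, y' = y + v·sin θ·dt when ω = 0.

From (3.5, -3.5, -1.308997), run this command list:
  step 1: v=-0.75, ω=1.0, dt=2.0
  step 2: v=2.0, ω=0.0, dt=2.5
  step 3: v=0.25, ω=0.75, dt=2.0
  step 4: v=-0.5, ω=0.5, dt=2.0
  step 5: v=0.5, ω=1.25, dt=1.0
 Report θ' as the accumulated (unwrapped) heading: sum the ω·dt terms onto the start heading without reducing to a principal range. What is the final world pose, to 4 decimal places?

step 1: θ'=0.6910 (R=-0.7500) → pose (2.2976, -3.1162, 0.6910)
step 2: θ'=0.6910 (straight) → pose (6.1506, 0.0704, 0.6910)
step 3: θ'=2.1910 (R=0.3333) → pose (6.2094, 0.5210, 2.1910)
step 4: θ'=3.1910 (R=-1.0000) → pose (7.0726, 0.1034, 3.1910)
step 5: θ'=4.4410 (R=0.4000) → pose (6.7070, -0.1889, 4.4410)

(6.7070, -0.1889, 4.4410)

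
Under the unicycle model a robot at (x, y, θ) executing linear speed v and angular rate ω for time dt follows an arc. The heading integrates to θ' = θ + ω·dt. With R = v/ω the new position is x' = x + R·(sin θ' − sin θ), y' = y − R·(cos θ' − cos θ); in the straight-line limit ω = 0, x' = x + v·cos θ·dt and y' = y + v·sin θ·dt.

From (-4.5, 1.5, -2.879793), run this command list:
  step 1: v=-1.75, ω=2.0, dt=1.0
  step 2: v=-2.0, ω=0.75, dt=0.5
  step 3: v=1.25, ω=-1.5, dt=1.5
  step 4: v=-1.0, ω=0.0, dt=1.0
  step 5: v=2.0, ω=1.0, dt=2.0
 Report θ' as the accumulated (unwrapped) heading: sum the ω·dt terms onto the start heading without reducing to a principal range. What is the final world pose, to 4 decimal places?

(-4.5958, -0.8956, -0.7548)

step 1: θ'=-0.8798 (R=-0.8750) → pose (-4.0522, 2.9028, -0.8798)
step 2: θ'=-0.5048 (R=-2.6667) → pose (-4.8175, 3.5374, -0.5048)
step 3: θ'=-2.7548 (R=-0.8333) → pose (-4.9061, 2.0362, -2.7548)
step 4: θ'=-2.7548 (straight) → pose (-3.9800, 2.4135, -2.7548)
step 5: θ'=-0.7548 (R=2.0000) → pose (-4.5958, -0.8956, -0.7548)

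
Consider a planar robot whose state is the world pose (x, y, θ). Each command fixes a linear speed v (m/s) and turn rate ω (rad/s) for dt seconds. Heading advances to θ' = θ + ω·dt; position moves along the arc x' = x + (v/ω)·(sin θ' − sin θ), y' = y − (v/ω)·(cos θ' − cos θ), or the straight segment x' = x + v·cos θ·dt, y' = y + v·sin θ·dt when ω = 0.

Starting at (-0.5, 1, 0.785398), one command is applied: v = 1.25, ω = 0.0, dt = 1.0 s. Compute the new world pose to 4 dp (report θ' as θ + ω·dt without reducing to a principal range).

(0.3839, 1.8839, 0.7854)

θ' = 0.7854 + 0.0·1.0 = 0.7854
ω = 0 → straight: x' = -0.5 + 1.25·cos(0.7854)·1.0 = 0.3839
y' = 1 + 1.25·sin(0.7854)·1.0 = 1.8839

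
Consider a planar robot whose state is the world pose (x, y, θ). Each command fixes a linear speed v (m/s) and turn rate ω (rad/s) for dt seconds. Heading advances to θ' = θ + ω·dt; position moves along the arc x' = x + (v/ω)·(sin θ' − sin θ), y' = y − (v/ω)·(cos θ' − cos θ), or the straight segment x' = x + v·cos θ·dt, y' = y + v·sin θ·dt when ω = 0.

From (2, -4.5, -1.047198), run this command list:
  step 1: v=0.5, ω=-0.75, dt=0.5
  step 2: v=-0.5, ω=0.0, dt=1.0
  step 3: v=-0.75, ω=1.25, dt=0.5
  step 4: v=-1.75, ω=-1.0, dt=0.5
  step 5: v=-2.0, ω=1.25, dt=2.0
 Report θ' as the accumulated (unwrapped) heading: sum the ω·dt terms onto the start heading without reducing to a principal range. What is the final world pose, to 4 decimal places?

(-1.6225, -3.0166, 1.2028)

step 1: θ'=-1.4222 (R=-0.6667) → pose (2.0820, -4.7346, -1.4222)
step 2: θ'=-1.4222 (straight) → pose (2.0079, -4.2401, -1.4222)
step 3: θ'=-0.7972 (R=-0.6000) → pose (1.8438, -3.9097, -0.7972)
step 4: θ'=-1.2972 (R=1.7500) → pose (1.4108, -3.1598, -1.2972)
step 5: θ'=1.2028 (R=-1.6000) → pose (-1.6225, -3.0166, 1.2028)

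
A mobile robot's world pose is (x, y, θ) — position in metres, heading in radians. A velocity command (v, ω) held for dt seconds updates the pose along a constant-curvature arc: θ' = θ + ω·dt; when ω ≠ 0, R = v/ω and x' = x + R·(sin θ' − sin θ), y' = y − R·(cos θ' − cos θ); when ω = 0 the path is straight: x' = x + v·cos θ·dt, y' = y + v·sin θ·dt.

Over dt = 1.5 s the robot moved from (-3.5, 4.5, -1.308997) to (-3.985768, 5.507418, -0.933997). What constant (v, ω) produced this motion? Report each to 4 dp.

v = -0.7500, ω = 0.2500

Δθ = -0.933997 − -1.308997 = 0.375000
ω = Δθ/dt = 0.375000/1.5 = 0.2500
R = −Δy/(cos θ' − cos θ) = -3.0000
v = R·ω = -3.0000·0.2500 = -0.7500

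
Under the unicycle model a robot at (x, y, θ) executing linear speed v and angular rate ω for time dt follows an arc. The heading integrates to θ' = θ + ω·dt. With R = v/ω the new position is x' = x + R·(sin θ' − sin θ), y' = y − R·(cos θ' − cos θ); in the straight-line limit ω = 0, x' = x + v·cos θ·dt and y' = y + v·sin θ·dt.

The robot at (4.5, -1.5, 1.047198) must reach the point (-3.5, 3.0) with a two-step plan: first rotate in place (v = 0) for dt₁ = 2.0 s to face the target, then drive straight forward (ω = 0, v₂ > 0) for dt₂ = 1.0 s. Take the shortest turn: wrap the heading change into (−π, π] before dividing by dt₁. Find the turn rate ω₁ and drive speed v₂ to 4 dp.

heading to target = atan2(3−-1.5, -3.5−4.5) = 2.6292
Δθ = wrap(2.6292 − 1.0472) = 1.5820; ω₁ = Δθ/dt₁ = 0.7910
distance = √((-3.5−4.5)² + (3−-1.5)²) = 9.1788; v₂ = distance/dt₂ = 9.1788

ω₁ = 0.7910, v₂ = 9.1788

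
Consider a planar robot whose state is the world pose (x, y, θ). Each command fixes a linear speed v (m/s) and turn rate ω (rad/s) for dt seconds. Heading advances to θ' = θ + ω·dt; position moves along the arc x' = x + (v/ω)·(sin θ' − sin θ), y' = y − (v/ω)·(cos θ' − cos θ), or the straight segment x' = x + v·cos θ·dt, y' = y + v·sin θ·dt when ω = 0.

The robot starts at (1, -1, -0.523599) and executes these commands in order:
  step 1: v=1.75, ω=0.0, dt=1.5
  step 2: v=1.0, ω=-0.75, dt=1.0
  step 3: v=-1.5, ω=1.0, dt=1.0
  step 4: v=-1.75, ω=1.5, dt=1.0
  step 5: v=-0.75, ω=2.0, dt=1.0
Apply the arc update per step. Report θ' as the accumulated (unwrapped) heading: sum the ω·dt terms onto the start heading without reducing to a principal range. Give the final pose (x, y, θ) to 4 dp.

step 1: θ'=-0.5236 (straight) → pose (3.2733, -2.3125, -0.5236)
step 2: θ'=-1.2736 (R=-1.3333) → pose (3.8815, -3.0767, -1.2736)
step 3: θ'=-0.2736 (R=-1.5000) → pose (2.8526, -2.0718, -0.2736)
step 4: θ'=1.2264 (R=-1.1667) → pose (1.4392, -2.8012, 1.2264)
step 5: θ'=3.2264 (R=-0.3750) → pose (1.8239, -3.3014, 3.2264)

(1.8239, -3.3014, 3.2264)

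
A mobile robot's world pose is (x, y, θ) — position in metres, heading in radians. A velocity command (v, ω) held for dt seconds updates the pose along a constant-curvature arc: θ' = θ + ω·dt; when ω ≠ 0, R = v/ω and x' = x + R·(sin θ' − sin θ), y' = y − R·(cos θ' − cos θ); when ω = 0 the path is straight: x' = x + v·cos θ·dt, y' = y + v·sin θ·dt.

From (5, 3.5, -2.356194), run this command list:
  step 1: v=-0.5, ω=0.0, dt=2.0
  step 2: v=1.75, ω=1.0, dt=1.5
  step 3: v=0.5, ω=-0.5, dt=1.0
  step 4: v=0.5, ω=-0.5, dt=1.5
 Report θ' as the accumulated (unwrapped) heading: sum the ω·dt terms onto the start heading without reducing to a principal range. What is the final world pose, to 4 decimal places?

(5.7274, 0.6574, -2.1062)

step 1: θ'=-2.3562 (straight) → pose (5.7071, 4.2071, -2.3562)
step 2: θ'=-0.8562 (R=1.7500) → pose (5.6227, 1.8229, -0.8562)
step 3: θ'=-1.3562 (R=-1.0000) → pose (5.8444, 1.3805, -1.3562)
step 4: θ'=-2.1062 (R=-1.0000) → pose (5.7274, 0.6574, -2.1062)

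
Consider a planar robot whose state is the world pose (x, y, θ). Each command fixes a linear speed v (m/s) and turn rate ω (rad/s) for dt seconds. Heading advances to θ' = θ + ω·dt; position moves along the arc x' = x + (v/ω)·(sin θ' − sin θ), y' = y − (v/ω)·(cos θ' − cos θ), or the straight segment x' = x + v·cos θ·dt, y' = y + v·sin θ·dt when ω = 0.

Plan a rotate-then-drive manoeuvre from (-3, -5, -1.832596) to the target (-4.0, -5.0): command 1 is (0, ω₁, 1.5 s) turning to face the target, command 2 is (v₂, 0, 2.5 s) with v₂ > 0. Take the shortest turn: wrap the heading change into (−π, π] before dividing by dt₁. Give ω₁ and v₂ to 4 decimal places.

ω₁ = -0.8727, v₂ = 0.4000

heading to target = atan2(-5−-5, -4−-3) = 3.1416
Δθ = wrap(3.1416 − -1.8326) = -1.3090; ω₁ = Δθ/dt₁ = -0.8727
distance = √((-4−-3)² + (-5−-5)²) = 1.0000; v₂ = distance/dt₂ = 0.4000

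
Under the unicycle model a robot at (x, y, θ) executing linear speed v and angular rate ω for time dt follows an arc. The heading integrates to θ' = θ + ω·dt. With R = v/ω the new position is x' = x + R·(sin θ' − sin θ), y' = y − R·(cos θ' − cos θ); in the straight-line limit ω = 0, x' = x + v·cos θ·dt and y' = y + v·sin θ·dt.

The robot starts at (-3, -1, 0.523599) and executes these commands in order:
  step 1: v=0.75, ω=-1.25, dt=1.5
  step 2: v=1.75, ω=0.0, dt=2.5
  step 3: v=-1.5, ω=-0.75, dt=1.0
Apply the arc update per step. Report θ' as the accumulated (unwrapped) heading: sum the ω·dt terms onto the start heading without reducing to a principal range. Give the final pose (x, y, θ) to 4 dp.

step 1: θ'=-1.3514 (R=-0.6000) → pose (-2.1144, -1.3890, -1.3514)
step 2: θ'=-1.3514 (straight) → pose (-1.1622, -5.6592, -1.3514)
step 3: θ'=-2.1014 (R=2.0000) → pose (-0.9352, -4.2118, -2.1014)

(-0.9352, -4.2118, -2.1014)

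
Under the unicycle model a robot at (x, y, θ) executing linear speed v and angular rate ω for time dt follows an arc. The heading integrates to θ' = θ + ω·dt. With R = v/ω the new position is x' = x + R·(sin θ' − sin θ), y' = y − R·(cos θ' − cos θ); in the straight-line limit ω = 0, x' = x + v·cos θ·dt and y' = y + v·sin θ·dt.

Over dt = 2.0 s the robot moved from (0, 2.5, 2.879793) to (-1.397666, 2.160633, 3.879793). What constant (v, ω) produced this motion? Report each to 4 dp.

v = 0.7500, ω = 0.5000

Δθ = 3.879793 − 2.879793 = 1.000000
ω = Δθ/dt = 1.000000/2.0 = 0.5000
R = Δx/(sin θ' − sin θ) = 1.5000
v = R·ω = 1.5000·0.5000 = 0.7500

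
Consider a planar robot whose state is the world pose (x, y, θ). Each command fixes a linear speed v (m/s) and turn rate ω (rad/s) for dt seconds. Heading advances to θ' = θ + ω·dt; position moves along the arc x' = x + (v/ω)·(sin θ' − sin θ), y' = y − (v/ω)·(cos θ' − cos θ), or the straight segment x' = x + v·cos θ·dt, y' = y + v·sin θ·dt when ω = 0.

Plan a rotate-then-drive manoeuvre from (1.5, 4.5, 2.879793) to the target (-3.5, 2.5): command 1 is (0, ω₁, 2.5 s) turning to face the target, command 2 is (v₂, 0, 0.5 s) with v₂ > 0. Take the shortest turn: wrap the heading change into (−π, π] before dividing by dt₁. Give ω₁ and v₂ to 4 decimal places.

heading to target = atan2(2.5−4.5, -3.5−1.5) = -2.7611
Δθ = wrap(-2.7611 − 2.8798) = 0.6423; ω₁ = Δθ/dt₁ = 0.2569
distance = √((-3.5−1.5)² + (2.5−4.5)²) = 5.3852; v₂ = distance/dt₂ = 10.7703

ω₁ = 0.2569, v₂ = 10.7703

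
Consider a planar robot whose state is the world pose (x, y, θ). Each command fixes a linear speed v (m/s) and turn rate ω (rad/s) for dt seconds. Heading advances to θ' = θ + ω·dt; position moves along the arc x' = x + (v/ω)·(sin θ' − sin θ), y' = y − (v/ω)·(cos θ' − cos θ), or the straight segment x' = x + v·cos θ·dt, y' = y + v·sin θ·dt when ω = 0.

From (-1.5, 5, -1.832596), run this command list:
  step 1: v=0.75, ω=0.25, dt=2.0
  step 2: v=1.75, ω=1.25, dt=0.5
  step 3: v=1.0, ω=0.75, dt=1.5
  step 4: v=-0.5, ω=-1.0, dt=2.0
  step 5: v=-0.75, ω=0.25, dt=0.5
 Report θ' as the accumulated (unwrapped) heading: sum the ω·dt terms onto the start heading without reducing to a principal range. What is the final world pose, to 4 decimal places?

step 1: θ'=-1.3326 (R=3.0000) → pose (-1.5175, 3.5157, -1.3326)
step 2: θ'=-0.7076 (R=1.4000) → pose (-1.0671, 2.7821, -0.7076)
step 3: θ'=0.4174 (R=1.3333) → pose (0.3401, 2.5765, 0.4174)
step 4: θ'=-1.5826 (R=0.5000) → pose (-0.3625, 3.0395, -1.5826)
step 5: θ'=-1.4576 (R=-3.0000) → pose (-0.3815, 3.4137, -1.4576)

(-0.3815, 3.4137, -1.4576)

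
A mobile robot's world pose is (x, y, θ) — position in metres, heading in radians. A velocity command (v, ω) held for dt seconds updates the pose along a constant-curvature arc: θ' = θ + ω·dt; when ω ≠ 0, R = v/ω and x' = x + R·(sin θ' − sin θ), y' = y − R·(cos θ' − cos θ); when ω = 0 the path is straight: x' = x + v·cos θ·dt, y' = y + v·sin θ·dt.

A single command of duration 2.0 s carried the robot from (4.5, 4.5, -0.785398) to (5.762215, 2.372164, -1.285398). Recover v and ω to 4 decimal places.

v = 1.2500, ω = -0.2500

Δθ = -1.285398 − -0.785398 = -0.500000
ω = Δθ/dt = -0.500000/2.0 = -0.2500
R = −Δy/(cos θ' − cos θ) = -5.0000
v = R·ω = -5.0000·-0.2500 = 1.2500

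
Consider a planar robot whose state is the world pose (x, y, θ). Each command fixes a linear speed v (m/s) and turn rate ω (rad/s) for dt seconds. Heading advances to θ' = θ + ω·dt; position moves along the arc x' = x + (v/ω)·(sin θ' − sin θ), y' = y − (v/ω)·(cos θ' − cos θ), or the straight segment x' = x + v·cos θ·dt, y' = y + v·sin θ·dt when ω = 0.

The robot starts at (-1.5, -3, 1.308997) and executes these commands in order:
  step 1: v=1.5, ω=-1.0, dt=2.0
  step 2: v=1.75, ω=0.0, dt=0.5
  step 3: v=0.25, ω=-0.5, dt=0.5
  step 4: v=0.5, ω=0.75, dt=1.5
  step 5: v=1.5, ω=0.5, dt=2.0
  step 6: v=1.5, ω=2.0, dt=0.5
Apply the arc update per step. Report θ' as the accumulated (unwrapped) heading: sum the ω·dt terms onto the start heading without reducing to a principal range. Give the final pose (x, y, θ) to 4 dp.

(4.4735, -0.6113, 2.1840)

step 1: θ'=-0.6910 (R=-1.5000) → pose (0.9049, -2.2323, -0.6910)
step 2: θ'=-0.6910 (straight) → pose (1.5791, -2.7900, -0.6910)
step 3: θ'=-0.9410 (R=-0.5000) → pose (1.6646, -2.8808, -0.9410)
step 4: θ'=0.1840 (R=0.6667) → pose (2.3253, -3.1435, 0.1840)
step 5: θ'=1.1840 (R=3.0000) → pose (4.5548, -1.3259, 1.1840)
step 6: θ'=2.1840 (R=0.7500) → pose (4.4735, -0.6113, 2.1840)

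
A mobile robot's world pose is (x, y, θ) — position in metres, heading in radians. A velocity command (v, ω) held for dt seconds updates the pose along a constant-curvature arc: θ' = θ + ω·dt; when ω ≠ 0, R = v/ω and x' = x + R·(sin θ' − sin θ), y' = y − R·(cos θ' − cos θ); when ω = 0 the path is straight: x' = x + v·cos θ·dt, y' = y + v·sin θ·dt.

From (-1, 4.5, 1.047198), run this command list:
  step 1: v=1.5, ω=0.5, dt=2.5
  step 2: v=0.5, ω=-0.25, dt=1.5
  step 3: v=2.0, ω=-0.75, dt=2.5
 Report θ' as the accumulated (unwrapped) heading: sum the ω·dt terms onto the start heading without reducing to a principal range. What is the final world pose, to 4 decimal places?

step 1: θ'=2.2972 (R=3.0000) → pose (-1.3554, 7.9926, 2.2972)
step 2: θ'=1.9222 (R=-2.0000) → pose (-1.7380, 8.6325, 1.9222)
step 3: θ'=0.0472 (R=-2.6667) → pose (0.6399, 12.2141, 0.0472)

(0.6399, 12.2141, 0.0472)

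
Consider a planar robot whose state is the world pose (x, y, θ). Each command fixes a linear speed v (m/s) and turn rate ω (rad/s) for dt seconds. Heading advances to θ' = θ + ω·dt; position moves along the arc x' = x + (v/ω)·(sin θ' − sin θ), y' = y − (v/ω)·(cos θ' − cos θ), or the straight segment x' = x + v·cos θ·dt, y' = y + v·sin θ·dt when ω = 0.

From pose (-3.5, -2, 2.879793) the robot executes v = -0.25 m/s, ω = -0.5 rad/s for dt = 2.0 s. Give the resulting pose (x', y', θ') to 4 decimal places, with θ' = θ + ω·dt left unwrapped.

θ' = 2.8798 + -0.5·2.0 = 1.8798
R = v/ω = -0.25/-0.5 = 0.5000
x' = -3.5 + 0.5000·(sin 1.8798 − sin 2.8798) = -3.1531
y' = -2 − 0.5000·(cos 1.8798 − cos 2.8798) = -2.3309

(-3.1531, -2.3309, 1.8798)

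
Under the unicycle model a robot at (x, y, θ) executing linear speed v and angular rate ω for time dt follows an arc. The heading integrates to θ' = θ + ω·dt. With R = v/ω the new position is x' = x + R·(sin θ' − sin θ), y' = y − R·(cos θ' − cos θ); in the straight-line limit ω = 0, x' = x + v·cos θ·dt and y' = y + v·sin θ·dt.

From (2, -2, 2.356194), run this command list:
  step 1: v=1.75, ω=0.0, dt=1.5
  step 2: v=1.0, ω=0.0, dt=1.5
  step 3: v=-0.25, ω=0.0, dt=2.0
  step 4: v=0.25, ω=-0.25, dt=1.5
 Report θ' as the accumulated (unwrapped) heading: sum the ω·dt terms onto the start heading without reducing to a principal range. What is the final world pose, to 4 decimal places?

step 1: θ'=2.3562 (straight) → pose (0.1438, -0.1438, 2.3562)
step 2: θ'=2.3562 (straight) → pose (-0.9168, 0.9168, 2.3562)
step 3: θ'=2.3562 (straight) → pose (-0.5633, 0.5633, 2.3562)
step 4: θ'=1.9812 (R=-1.0000) → pose (-0.7731, 0.8714, 1.9812)

(-0.7731, 0.8714, 1.9812)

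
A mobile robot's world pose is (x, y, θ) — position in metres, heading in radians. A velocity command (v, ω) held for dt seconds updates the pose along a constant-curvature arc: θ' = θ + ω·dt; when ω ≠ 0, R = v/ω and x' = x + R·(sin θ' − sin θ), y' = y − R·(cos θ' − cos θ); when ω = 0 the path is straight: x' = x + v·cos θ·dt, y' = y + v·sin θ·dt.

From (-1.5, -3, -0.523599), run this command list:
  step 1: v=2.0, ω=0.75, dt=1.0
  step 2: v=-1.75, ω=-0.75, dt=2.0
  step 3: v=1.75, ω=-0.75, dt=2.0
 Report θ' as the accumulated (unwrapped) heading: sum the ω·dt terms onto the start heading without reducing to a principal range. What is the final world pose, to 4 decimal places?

step 1: θ'=0.2264 (R=2.6667) → pose (0.4319, -3.2892, 0.2264)
step 2: θ'=-1.2736 (R=2.3333) → pose (-2.3229, -1.6987, -1.2736)
step 3: θ'=-2.7736 (R=-2.3333) → pose (-3.7145, -4.5591, -2.7736)

(-3.7145, -4.5591, -2.7736)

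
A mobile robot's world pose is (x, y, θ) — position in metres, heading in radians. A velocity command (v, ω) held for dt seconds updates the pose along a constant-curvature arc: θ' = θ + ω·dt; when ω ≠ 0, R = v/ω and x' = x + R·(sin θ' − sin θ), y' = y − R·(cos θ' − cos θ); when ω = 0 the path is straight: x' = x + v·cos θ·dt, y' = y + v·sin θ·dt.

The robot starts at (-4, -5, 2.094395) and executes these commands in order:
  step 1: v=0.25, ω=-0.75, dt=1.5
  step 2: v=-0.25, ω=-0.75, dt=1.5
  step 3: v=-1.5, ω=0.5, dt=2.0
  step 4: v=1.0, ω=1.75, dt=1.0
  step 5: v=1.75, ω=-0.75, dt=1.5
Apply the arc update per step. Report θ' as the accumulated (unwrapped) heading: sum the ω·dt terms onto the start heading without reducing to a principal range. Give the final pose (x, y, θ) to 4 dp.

(-8.2575, -2.6603, 1.4694)

step 1: θ'=0.9694 (R=-0.3333) → pose (-3.9862, -4.6447, 0.9694)
step 2: θ'=-0.1556 (R=0.3333) → pose (-4.3127, -4.7854, -0.1556)
step 3: θ'=0.8444 (R=-3.0000) → pose (-7.0203, -5.7566, 0.8444)
step 4: θ'=2.5944 (R=0.5714) → pose (-7.1502, -4.8891, 2.5944)
step 5: θ'=1.4694 (R=-2.3333) → pose (-8.2575, -2.6603, 1.4694)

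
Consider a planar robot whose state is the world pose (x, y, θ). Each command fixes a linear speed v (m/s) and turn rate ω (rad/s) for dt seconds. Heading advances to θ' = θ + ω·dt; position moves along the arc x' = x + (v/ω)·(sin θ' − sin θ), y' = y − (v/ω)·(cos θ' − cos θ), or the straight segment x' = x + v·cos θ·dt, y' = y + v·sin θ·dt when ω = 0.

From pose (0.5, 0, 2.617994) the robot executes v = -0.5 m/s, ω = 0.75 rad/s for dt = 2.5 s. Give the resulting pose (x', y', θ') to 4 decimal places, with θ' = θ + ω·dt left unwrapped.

(1.4840, 0.4323, 4.4930)

θ' = 2.6180 + 0.75·2.5 = 4.4930
R = v/ω = -0.5/0.75 = -0.6667
x' = 0.5 + -0.6667·(sin 4.4930 − sin 2.6180) = 1.4840
y' = 0 − -0.6667·(cos 4.4930 − cos 2.6180) = 0.4323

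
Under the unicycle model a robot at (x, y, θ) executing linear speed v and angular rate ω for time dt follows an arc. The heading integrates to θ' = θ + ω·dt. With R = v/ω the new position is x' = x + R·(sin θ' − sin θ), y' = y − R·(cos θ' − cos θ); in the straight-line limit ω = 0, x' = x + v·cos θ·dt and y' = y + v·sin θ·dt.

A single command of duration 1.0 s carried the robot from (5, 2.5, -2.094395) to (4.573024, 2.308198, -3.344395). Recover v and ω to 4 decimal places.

v = 0.5000, ω = -1.2500

Δθ = -3.344395 − -2.094395 = -1.250000
ω = Δθ/dt = -1.250000/1.0 = -1.2500
R = Δx/(sin θ' − sin θ) = -0.4000
v = R·ω = -0.4000·-1.2500 = 0.5000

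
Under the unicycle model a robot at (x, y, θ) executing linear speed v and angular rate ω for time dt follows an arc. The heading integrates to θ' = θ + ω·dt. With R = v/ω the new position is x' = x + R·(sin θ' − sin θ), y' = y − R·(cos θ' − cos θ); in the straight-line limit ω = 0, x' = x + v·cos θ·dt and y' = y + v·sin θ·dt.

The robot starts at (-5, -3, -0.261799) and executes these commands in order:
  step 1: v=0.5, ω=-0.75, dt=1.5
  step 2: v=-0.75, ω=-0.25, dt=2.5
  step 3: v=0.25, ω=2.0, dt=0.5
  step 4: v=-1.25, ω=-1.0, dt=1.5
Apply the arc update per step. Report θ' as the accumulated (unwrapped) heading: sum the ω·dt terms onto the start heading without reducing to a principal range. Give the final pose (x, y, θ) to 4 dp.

(-3.9502, -0.1391, -2.5118)

step 1: θ'=-1.3868 (R=-0.6667) → pose (-4.5171, -3.5220, -1.3868)
step 2: θ'=-2.0118 (R=3.0000) → pose (-4.2807, -1.6926, -2.0118)
step 3: θ'=-1.0118 (R=0.1250) → pose (-4.2737, -1.8122, -1.0118)
step 4: θ'=-2.5118 (R=1.2500) → pose (-3.9502, -0.1391, -2.5118)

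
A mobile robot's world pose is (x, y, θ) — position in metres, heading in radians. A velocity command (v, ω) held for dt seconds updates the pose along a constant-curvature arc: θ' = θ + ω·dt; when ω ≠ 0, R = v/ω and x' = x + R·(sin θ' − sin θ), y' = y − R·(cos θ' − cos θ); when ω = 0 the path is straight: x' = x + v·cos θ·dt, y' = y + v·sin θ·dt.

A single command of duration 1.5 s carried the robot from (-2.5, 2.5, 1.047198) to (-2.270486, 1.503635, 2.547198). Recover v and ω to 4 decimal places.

Δθ = 2.547198 − 1.047198 = 1.500000
ω = Δθ/dt = 1.500000/1.5 = 1.0000
R = −Δy/(cos θ' − cos θ) = -0.7500
v = R·ω = -0.7500·1.0000 = -0.7500

v = -0.7500, ω = 1.0000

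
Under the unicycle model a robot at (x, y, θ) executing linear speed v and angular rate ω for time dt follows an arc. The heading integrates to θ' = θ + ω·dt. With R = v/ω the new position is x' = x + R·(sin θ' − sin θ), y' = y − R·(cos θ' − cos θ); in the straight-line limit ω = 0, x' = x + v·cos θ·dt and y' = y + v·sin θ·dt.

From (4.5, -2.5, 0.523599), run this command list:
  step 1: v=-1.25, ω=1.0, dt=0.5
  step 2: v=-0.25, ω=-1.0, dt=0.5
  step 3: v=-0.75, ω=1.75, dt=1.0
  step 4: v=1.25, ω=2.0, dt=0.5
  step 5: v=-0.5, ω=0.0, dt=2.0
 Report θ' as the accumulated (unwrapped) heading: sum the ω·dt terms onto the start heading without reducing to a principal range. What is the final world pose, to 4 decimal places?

step 1: θ'=1.0236 (R=-1.2500) → pose (4.0575, -2.9322, 1.0236)
step 2: θ'=0.5236 (R=0.2500) → pose (3.9690, -3.0186, 0.5236)
step 3: θ'=2.2736 (R=-0.4286) → pose (3.8563, -3.6668, 2.2736)
step 4: θ'=3.2736 (R=0.6250) → pose (3.2971, -3.4512, 3.2736)
step 5: θ'=3.2736 (straight) → pose (4.2884, -3.3195, 3.2736)

(4.2884, -3.3195, 3.2736)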